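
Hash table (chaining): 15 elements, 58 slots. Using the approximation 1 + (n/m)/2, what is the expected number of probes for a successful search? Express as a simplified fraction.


Computing expected probes:
alpha = 15/58
= 1 + alpha/2
= 1 + 15/(2*58)
= (2*58 + 15) / (2*58)
= 131/116


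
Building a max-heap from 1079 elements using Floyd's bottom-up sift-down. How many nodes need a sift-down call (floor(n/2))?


In a heap of 1079 elements (0-indexed array):
  Last element index: 1078
  Parent of last element: floor((1078 - 1) / 2) = 538
  Internal nodes: indices 0 to 538
  Count = floor(1079/2) = 539


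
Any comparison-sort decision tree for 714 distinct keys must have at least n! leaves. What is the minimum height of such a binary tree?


A binary decision tree of height h has at most 2^h leaves and needs at least n! of them, so h >= ceil(log2(n!)).
714! is far too large to multiply out, so use Stirling's series:
  ln(n!) ~ n ln n - n + (1/2) ln(2 pi n) + 1/(12n)  (error below 1/(360 n^3), negligible here)
  ln(714) = 6.5708830
  n ln n = 714 * 6.5708830 = 4691.6105
  (1/2) ln(2 pi * 714) = (1/2) ln(4486.1943) = 4.2044
  1/(12*714) = 0.0001
  ln(714!) ~ 4691.6105 - 714 + 4.2044 + 0.0001 = 3981.8150
Convert to base 2: log2(714!) = 3981.8150 / ln 2 = 3981.8150 / 0.69314718 = 5744.5448
ceil(5744.5448) = 5745


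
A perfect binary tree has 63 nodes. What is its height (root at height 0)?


For a perfect binary tree of height h: n = 2^(h+1) - 1, so h = log2(n+1) - 1.
  n + 1 = 64 = 2^6
  log2(64) = 6
  height = 6 - 1 = 5


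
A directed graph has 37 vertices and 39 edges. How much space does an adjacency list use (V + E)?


Adjacency list: one list head per vertex + one entry per edge
Vertex heads: 37
Edge entries: 39
Total = 37 + 39 = 76


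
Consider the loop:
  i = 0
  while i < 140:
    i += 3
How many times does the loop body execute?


Starting at i = 0, each iteration adds 3.
Iterations until i >= 140:
  Iteration 1: i = 0 -> i = 3
  Iteration 2: i = 3 -> i = 6
  Iteration 3: i = 6 -> i = 9
  Iteration 4: i = 9 -> i = 12
  Iteration 5: i = 12 -> i = 15
  Iteration 6: i = 15 -> i = 18
  Iteration 7: i = 18 -> i = 21
  Iteration 8: i = 21 -> i = 24
  ... continuing ...
Total iterations = ceil(140/3) = 47


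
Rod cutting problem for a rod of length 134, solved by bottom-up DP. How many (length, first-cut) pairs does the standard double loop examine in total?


For each subproblem length i = 1..134, the inner loop considers i possible first cuts.
Total = 1 + 2 + ... + 134
= 134*(134+1)/2
= 134*135/2 = 9045


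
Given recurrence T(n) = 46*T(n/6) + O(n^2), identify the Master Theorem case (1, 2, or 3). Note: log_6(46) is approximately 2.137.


Master Theorem parameters: a=46, b=6, c=2
log_b(a) = 2.137
Compare b^c with a: 6^2 = 36 < 46, so c < log_b(a).
Comparing c=2 vs log_b(a)=2.137:
2 < 2.137 => Case 1
Result: T(n) = O(n^(log_6 46)) ~ O(n^2.137)
Master Theorem case = 1


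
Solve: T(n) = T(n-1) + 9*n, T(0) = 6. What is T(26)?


Expanding the recurrence:
T(26) = T(25) + 9*26
       = T(24) + 9*25 + 9*26
       ...
       = T(0) + 9*(1 + 2 + ... + 26)
       = 6 + 9 * 26*27/2
       = 6 + 9 * 351
       = 6 + 3159 = 3165


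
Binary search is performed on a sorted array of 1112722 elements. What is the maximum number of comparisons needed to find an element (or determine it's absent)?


Binary search halves the search space each comparison:
  Step 1: search space = 1112722 -> 556361
  Step 2: search space = 556361 -> 278180
  Step 3: search space = 278180 -> 139090
  Step 4: search space = 139090 -> 69545
  Step 5: search space = 69545 -> 34772
  Step 6: search space = 34772 -> 17386
  Step 7: search space = 17386 -> 8693
  Step 8: search space = 8693 -> 4346
  Step 9: search space = 4346 -> 2173
  Step 10: search space = 2173 -> 1086
  Step 11: search space = 1086 -> 543
  Step 12: search space = 543 -> 271
  Step 13: search space = 271 -> 135
  Step 14: search space = 135 -> 67
  Step 15: search space = 67 -> 33
  Step 16: search space = 33 -> 16
  Step 17: search space = 16 -> 8
  Step 18: search space = 8 -> 4
  Step 19: search space = 4 -> 2
  Step 20: search space = 2 -> 1
  Step 21: search space = 1 (final check)
Maximum comparisons = floor(log2(1112722)) + 1 = 20 + 1 = 21


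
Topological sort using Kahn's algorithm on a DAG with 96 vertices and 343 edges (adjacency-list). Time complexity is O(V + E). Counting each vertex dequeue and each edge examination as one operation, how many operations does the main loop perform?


Kahn's algorithm:
  1. Compute in-degrees: O(V + E)
  2. Process queue: each vertex dequeued once (O(V))
     each edge examined once (O(E))
Total = V + E = 96 + 343 = 439


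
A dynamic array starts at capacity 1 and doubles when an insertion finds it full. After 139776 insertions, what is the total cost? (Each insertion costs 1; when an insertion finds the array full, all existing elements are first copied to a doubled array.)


Insertion cost: 139776 (one per element)
Resizes occur just before inserting elements 2, 3, 5, 9, ...
Elements copied at each resize: 1 + 2 + 4 + 8 + 16 + 32 + 64 + 128 + 256 + 512 + 1024 + 2048 + 4096 + 8192 + 16384 + 32768 + 65536 + 131072
Sum of copies = 262143 (geometric series: 2^k - 1)
Total = 139776 + 262143 = 401919


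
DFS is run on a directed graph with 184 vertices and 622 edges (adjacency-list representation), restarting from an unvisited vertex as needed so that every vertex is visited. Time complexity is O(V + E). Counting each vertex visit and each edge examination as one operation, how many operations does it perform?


A full DFS traversal processes each vertex exactly once (push/pop on stack).
Each directed edge is examined once.
V = 184, E = 622
V + E = 806


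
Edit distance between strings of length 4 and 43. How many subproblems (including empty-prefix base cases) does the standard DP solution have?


The table includes base cases (empty prefixes).
Rows: (m+1) = 5
Columns: (n+1) = 44
Total = 5 * 44 = 220


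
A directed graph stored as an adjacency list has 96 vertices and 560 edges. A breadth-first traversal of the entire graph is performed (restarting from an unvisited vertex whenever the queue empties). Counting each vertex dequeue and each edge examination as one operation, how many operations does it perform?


A full BFS traversal dequeues each vertex once and examines each edge once.
Vertex visits: 96
Edge visits: 560
V + E = 96 + 560 = 656


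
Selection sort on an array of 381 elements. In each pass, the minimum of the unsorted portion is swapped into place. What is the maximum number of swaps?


Selection sort performs one swap per pass:
  Pass 1: find min in positions 0 to 380, swap with position 0
  Pass 2: find min in positions 1 to 380, swap with position 1
  Pass 3: find min in positions 2 to 380, swap with position 2
  Pass 4: find min in positions 3 to 380, swap with position 3
  Pass 5: find min in positions 4 to 380, swap with position 4
  ... (375 more passes)
Total passes (and swaps) = n - 1 = 381 - 1 = 380


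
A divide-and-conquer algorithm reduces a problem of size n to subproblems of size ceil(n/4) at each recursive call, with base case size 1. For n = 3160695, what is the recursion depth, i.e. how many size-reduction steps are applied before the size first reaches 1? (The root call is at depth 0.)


Each step divides the size by 4 (rounding up); after k steps the size is ceil(n/4^k), which equals 1 exactly when 4^k >= n.
So the depth is the smallest k with 4^k >= 3160695, i.e. ceil(log_4(3160695)).
4^10 = 1048576 < 3160695 <= 4194304 = 4^11
Recursion depth = 11


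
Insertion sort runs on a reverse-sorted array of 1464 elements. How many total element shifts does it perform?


Sum of shifts = 1 + 2 + 3 + ... + 1463
= 1464 * 1463 / 2
= 2141832 / 2
= 1070916


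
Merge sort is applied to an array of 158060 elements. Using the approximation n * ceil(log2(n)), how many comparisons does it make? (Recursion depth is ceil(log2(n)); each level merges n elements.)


Merge sort divides the array into halves recursively.
Number of levels = ceil(log2(158060)) = 18
At each level, approximately n = 158060 comparisons are needed for merging.
Total comparisons ~ n * ceil(log2(n)) = 158060 * 18 = 2845080


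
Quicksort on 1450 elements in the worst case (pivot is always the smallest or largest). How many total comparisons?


In the worst case, each partition step picks the worst pivot:
  Partition 1: 1449 comparisons (n-1 elements to compare)
  Partition 2: 1448 comparisons
  Partition 3: 1447 comparisons
  Partition 4: 1446 comparisons
  Partition 5: 1445 comparisons
  ...
  Last partition: 0 comparisons
Total = (n-1) + (n-2) + ... + 1 + 0 = n*(n-1)/2
= 1450*1449/2 = 1050525


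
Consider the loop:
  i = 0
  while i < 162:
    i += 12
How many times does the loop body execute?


Starting at i = 0, each iteration adds 12.
Iterations until i >= 162:
  Iteration 1: i = 0 -> i = 12
  Iteration 2: i = 12 -> i = 24
  Iteration 3: i = 24 -> i = 36
  Iteration 4: i = 36 -> i = 48
  Iteration 5: i = 48 -> i = 60
  Iteration 6: i = 60 -> i = 72
  Iteration 7: i = 72 -> i = 84
  Iteration 8: i = 84 -> i = 96
  ... continuing ...
Total iterations = ceil(162/12) = 14


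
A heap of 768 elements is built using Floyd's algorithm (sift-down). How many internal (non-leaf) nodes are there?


Leaf nodes occupy roughly half the array.
Sift-down is called for each internal node, starting from the last one.
Internal nodes = floor(n/2) = floor(768/2) = 384


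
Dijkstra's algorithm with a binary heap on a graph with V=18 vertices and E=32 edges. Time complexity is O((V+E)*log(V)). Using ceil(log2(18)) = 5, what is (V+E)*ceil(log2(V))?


Dijkstra with a binary heap: each vertex is extracted once, each edge may relax once.
Each heap operation costs O(log V).
V + E = 18 + 32 = 50
ceil(log2(18)) = 5 (since 2^4 = 16 < 18 <= 32 = 2^5)
Total heap work = (V+E) * ceil(log2(V)) = 50 * 5 = 250


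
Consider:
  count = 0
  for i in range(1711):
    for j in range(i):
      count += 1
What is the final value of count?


For each i, the inner loop runs i times:
  i=0: inner runs 0 times
  i=1: inner runs 1 time
  i=2: inner runs 2 times
  i=3: inner runs 3 times
  i=4: inner runs 4 times
  i=5: inner runs 5 times
  i=6: inner runs 6 times
  i=7: inner runs 7 times
  ...
Total = 0 + 1 + 2 + ... + 1710 = 1711*(1711-1)/2 = 1462905


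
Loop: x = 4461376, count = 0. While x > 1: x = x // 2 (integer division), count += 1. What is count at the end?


The variable x halves each step:
x = 4461376 -> 2230688 -> 1115344 -> 557672 -> 278836 -> 139418 -> 69709 -> 34854 -> 17427 -> 8713 -> 4356 -> 2178 -> 1089 -> 544 -> 272 -> 136 -> 68 -> 34 -> 17 -> 8 -> 4 -> 2 -> 1
Number of halvings = floor(log2(4461376)) = 22


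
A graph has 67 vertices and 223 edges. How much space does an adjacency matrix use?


Adjacency matrix: V x V grid of entries
Space = V^2 = 67^2 = 67 * 67 = 4489


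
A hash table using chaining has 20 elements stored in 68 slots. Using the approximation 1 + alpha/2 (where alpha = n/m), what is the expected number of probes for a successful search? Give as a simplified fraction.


Load factor alpha = n/m = 20/68
Expected probes = 1 + alpha/2 = 1 + 20/(2*68)
= 1 + 20/136
= 136/136 + 20/136
= 156/136
Simplify: 39/34


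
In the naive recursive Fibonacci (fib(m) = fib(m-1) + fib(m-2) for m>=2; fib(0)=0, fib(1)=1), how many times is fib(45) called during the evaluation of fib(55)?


Let N(m) = number of times fib(m) is called while evaluating fib(55).
N(55) = 1 (the initial call).
N(54) = 1 (only fib(55) calls it).
For 1 <= m <= 53: fib(m) is called by fib(m+1) and fib(m+2), so
  N(m) = N(m+1) + N(m+2).
fib(0) is called only by fib(2), so N(0) = N(2).
Walk down from m=55:
  N(55)=1, N(54)=1, N(53)=2, N(52)=3, N(51)=5, N(50)=8, N(49)=13, N(48)=21, N(47)=34, N(46)=55, N(45)=89
N(45) = 89


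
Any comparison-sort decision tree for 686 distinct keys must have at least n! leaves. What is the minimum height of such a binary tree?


A binary decision tree of height h has at most 2^h leaves and needs at least n! of them, so h >= ceil(log2(n!)).
686! is far too large to multiply out, so use Stirling's series:
  ln(n!) ~ n ln n - n + (1/2) ln(2 pi n) + 1/(12n)  (error below 1/(360 n^3), negligible here)
  ln(686) = 6.5308776
  n ln n = 686 * 6.5308776 = 4480.1820
  (1/2) ln(2 pi * 686) = (1/2) ln(4310.2651) = 4.1844
  1/(12*686) = 0.0001
  ln(686!) ~ 4480.1820 - 686 + 4.1844 + 0.0001 = 3798.3665
Convert to base 2: log2(686!) = 3798.3665 / ln 2 = 3798.3665 / 0.69314718 = 5479.8845
ceil(5479.8845) = 5480


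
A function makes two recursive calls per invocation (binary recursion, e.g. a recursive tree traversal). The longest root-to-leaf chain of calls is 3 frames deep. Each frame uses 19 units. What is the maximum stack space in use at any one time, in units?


Binary recursion: the two calls run one after the other, so only one root-to-leaf chain of frames is on the stack at a time.
Maximum depth (longest chain) = 3 frames
Each frame = 19 units
Max stack space = 3 * 19 = 57


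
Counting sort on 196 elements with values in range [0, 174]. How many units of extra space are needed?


Output array size: 196 (to store sorted result)
Count array size: 175 (one slot per possible value, range 0 to 174)
Total extra space = 196 + 175 = 371


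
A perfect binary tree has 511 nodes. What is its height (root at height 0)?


For a perfect binary tree of height h: n = 2^(h+1) - 1, so h = log2(n+1) - 1.
  n + 1 = 512 = 2^9
  log2(512) = 9
  height = 9 - 1 = 8


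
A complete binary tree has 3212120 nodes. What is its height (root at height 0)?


In a complete binary tree, level k holds nodes 2^k .. 2^(k+1)-1 (1-indexed).
Height = floor(log2(n)) = floor(log2(3212120)) = 21
Check: 2^21 = 2097152 <= 3212120 < 4194304 = 2^22


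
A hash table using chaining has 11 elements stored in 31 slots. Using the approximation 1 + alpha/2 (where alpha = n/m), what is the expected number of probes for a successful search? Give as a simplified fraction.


Load factor alpha = n/m = 11/31
Expected probes = 1 + alpha/2 = 1 + 11/(2*31)
= 1 + 11/62
= 62/62 + 11/62
= 73/62


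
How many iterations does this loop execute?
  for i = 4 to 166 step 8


The loop variable i takes values starting at 4 and increments by 8 each iteration.
Sequence: i = 4, 12, 20, 28, 36, 44, 52, 60, 68, ...
The upper bound 166 is inclusive, so the count is floor((last - first) / step) + 1:
floor((166 - 4) / 8) + 1 = floor(162/8) + 1 = 20 + 1 = 21


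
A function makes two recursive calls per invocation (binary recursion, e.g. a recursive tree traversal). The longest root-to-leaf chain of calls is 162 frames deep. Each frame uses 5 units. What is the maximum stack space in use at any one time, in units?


Binary recursion: the two calls run one after the other, so only one root-to-leaf chain of frames is on the stack at a time.
Maximum depth (longest chain) = 162 frames
Each frame = 5 units
Max stack space = 162 * 5 = 810


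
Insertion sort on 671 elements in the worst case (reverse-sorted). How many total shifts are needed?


In the worst case (reverse-sorted), each element shifts past all previous:
  Element 1: 1 shifts
  Element 2: 2 shifts
  Element 3: 3 shifts
  Element 4: 4 shifts
  Element 5: 5 shifts
  ...
  Element 670: 670 shifts
Total = 1 + 2 + ... + 670
= 671*(671-1)/2 = 224785


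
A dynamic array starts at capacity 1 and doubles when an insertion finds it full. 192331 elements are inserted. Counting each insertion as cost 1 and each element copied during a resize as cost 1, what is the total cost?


n = 192331
Insertion costs: 192331
Resizes copy 1, 2, 4, ... up to the largest power of 2 that is <= n-1 = 192330, i.e. 131072.
Copy costs = 1 + 2 + 4 + 8 + 16 + 32 + 64 + 128 + 256 + 512 + 1024 + 2048 + 4096 + 8192 + 16384 + 32768 + 65536 + 131072 = 262143
Total = 192331 + 262143 = 454474


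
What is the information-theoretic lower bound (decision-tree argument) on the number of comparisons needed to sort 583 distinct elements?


A binary decision tree of height h has at most 2^h leaves and needs at least n! of them, so h >= ceil(log2(n!)).
583! is far too large to multiply out, so use Stirling's series:
  ln(n!) ~ n ln n - n + (1/2) ln(2 pi n) + 1/(12n)  (error below 1/(360 n^3), negligible here)
  ln(583) = 6.3681872
  n ln n = 583 * 6.3681872 = 3712.6531
  (1/2) ln(2 pi * 583) = (1/2) ln(3663.0970) = 4.1030
  1/(12*583) = 0.0001
  ln(583!) ~ 3712.6531 - 583 + 4.1030 + 0.0001 = 3133.7562
Convert to base 2: log2(583!) = 3133.7562 / ln 2 = 3133.7562 / 0.69314718 = 4521.0545
ceil(4521.0545) = 4522


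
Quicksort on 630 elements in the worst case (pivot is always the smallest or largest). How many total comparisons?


In the worst case, each partition step picks the worst pivot:
  Partition 1: 629 comparisons (n-1 elements to compare)
  Partition 2: 628 comparisons
  Partition 3: 627 comparisons
  Partition 4: 626 comparisons
  Partition 5: 625 comparisons
  ...
  Last partition: 0 comparisons
Total = (n-1) + (n-2) + ... + 1 + 0 = n*(n-1)/2
= 630*629/2 = 198135


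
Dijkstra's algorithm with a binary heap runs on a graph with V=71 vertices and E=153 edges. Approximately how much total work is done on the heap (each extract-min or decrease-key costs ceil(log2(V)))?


Dijkstra with a binary heap: each vertex is extracted once, each edge may relax once.
Each heap operation costs O(log V).
V + E = 71 + 153 = 224
ceil(log2(71)) = 7 (since 2^6 = 64 < 71 <= 128 = 2^7)
Total heap work = (V+E) * ceil(log2(V)) = 224 * 7 = 1568


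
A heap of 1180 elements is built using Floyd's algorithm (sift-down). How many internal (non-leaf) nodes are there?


Leaf nodes occupy roughly half the array.
Sift-down is called for each internal node, starting from the last one.
Internal nodes = floor(n/2) = floor(1180/2) = 590


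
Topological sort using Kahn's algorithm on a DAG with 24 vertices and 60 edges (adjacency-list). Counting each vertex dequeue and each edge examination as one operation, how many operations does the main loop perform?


Kahn's algorithm:
  1. Compute in-degrees: O(V + E)
  2. Process queue: each vertex dequeued once (O(V))
     each edge examined once (O(E))
Total = V + E = 24 + 60 = 84


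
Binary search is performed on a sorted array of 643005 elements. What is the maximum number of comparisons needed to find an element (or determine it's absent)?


Binary search halves the search space each comparison:
  Step 1: search space = 643005 -> 321502
  Step 2: search space = 321502 -> 160751
  Step 3: search space = 160751 -> 80375
  Step 4: search space = 80375 -> 40187
  Step 5: search space = 40187 -> 20093
  Step 6: search space = 20093 -> 10046
  Step 7: search space = 10046 -> 5023
  Step 8: search space = 5023 -> 2511
  Step 9: search space = 2511 -> 1255
  Step 10: search space = 1255 -> 627
  Step 11: search space = 627 -> 313
  Step 12: search space = 313 -> 156
  Step 13: search space = 156 -> 78
  Step 14: search space = 78 -> 39
  Step 15: search space = 39 -> 19
  Step 16: search space = 19 -> 9
  Step 17: search space = 9 -> 4
  Step 18: search space = 4 -> 2
  Step 19: search space = 2 -> 1
  Step 20: search space = 1 (final check)
Maximum comparisons = floor(log2(643005)) + 1 = 19 + 1 = 20


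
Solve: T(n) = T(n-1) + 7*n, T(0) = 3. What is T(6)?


Expanding the recurrence:
T(6) = T(5) + 7*6
       = T(4) + 7*5 + 7*6
       ...
       = T(0) + 7*(1 + 2 + ... + 6)
       = 3 + 7 * 6*7/2
       = 3 + 7 * 21
       = 3 + 147 = 150


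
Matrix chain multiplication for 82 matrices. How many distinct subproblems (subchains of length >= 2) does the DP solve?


Subproblems are indexed by (i, j) where i < j.
Number of such pairs = n*(n-1)/2
= 82 * 81 / 2
= 3321


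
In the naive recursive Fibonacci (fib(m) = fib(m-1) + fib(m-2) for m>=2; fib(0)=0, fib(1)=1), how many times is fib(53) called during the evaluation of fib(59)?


Let N(m) = number of times fib(m) is called while evaluating fib(59).
N(59) = 1 (the initial call).
N(58) = 1 (only fib(59) calls it).
For 1 <= m <= 57: fib(m) is called by fib(m+1) and fib(m+2), so
  N(m) = N(m+1) + N(m+2).
fib(0) is called only by fib(2), so N(0) = N(2).
Walk down from m=59:
  N(59)=1, N(58)=1, N(57)=2, N(56)=3, N(55)=5, N(54)=8, N(53)=13
N(53) = 13


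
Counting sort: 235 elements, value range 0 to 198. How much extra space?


n = 235 (output array)
k = 199 (count array for 199 distinct values)
Extra space = 235 + 199 = 434


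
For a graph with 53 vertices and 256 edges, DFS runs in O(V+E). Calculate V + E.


A full DFS traversal visits each vertex once and examines each edge once.
V = 53
E = 256
Sum = 53 + 256 = 309


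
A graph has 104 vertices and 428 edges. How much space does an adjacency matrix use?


Adjacency matrix: V x V grid of entries
Space = V^2 = 104^2 = 104 * 104 = 10816


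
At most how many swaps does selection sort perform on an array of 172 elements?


Each of the 171 passes places one element in its final position.
Pass 1: swap minimum into position 0
Pass 2: swap minimum of remaining into position 1
...
Pass 171: last two elements, one swap
Maximum swaps = 172 - 1 = 171


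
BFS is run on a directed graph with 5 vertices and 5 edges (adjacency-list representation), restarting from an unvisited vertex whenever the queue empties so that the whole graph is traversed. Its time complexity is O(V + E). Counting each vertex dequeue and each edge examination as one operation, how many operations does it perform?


A full BFS traversal dequeues each vertex exactly once and examines each directed edge exactly once.
V = 5 (vertex processing cost)
E = 5 (edge examination cost)
Total operations proportional to V + E = 5 + 5 = 10


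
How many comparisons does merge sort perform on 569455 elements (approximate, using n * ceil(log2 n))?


Recursion depth: ceil(log2(569455)) = 20
Each recursion level merges n = 569455 elements
Total = 569455 * 20 = 11389100


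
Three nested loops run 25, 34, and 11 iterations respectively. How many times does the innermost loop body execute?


Loop 1 (outermost): 25 iterations
Loop 2 (middle): 34 iterations per outer
Loop 3 (innermost): 11 iterations per middle
Total = 25 * 34 * 11 = 9350


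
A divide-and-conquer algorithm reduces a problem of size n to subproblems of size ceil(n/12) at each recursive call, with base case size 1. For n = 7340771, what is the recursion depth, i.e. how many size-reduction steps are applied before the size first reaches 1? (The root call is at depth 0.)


Each step divides the size by 12 (rounding up); after k steps the size is ceil(n/12^k), which equals 1 exactly when 12^k >= n.
So the depth is the smallest k with 12^k >= 7340771, i.e. ceil(log_12(7340771)).
12^6 = 2985984 < 7340771 <= 35831808 = 12^7
Recursion depth = 7


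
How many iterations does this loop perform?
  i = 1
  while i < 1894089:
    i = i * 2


The loop variable doubles each iteration:
i = 1 -> 2 -> 4 -> 8 -> 16 -> 32 -> 64 -> 128 -> 256 -> 512 -> 1024 -> 2048 -> 4096 -> 8192 -> 16384 -> 32768 -> 65536 -> 131072 -> 262144 -> 524288 -> 1048576 -> 2097152 (stop, 2097152 >= 1894089)
Number of doublings = ceil(log2(1894089)) = 21


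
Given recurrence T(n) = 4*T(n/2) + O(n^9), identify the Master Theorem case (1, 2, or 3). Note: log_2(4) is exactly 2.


Master Theorem parameters: a=4, b=2, c=9
log_b(a) = 2
Compare b^c with a: 2^9 = 512 > 4, so c > log_b(a).
Comparing c=9 vs log_b(a)=2:
9 > 2 => Case 3
Result: T(n) = O(n^9)
Master Theorem case = 3


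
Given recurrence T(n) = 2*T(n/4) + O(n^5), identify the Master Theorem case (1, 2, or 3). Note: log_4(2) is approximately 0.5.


Master Theorem parameters: a=2, b=4, c=5
log_b(a) = 0.5
Compare b^c with a: 4^5 = 1024 > 2, so c > log_b(a).
Comparing c=5 vs log_b(a)=0.5:
5 > 0.5 => Case 3
Result: T(n) = O(n^5)
Master Theorem case = 3


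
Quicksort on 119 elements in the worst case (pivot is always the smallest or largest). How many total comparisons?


In the worst case, each partition step picks the worst pivot:
  Partition 1: 118 comparisons (n-1 elements to compare)
  Partition 2: 117 comparisons
  Partition 3: 116 comparisons
  Partition 4: 115 comparisons
  Partition 5: 114 comparisons
  ...
  Last partition: 0 comparisons
Total = (n-1) + (n-2) + ... + 1 + 0 = n*(n-1)/2
= 119*118/2 = 7021


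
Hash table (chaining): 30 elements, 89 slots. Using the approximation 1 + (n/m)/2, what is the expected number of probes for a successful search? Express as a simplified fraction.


Computing expected probes:
alpha = 30/89
= 1 + alpha/2
= 1 + 30/(2*89)
= (2*89 + 30) / (2*89)
= 208/178 = 104/89


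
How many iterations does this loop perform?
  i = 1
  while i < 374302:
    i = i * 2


The loop variable doubles each iteration:
i = 1 -> 2 -> 4 -> 8 -> 16 -> 32 -> 64 -> 128 -> 256 -> 512 -> 1024 -> 2048 -> 4096 -> 8192 -> 16384 -> 32768 -> 65536 -> 131072 -> 262144 -> 524288 (stop, 524288 >= 374302)
Number of doublings = ceil(log2(374302)) = 19


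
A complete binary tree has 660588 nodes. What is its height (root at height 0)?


In a complete binary tree, level k holds nodes 2^k .. 2^(k+1)-1 (1-indexed).
Height = floor(log2(n)) = floor(log2(660588)) = 19
Check: 2^19 = 524288 <= 660588 < 1048576 = 2^20


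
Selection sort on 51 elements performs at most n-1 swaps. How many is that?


Each of the 50 passes places one element in its final position.
Pass 1: swap minimum into position 0
Pass 2: swap minimum of remaining into position 1
...
Pass 50: last two elements, one swap
Maximum swaps = 51 - 1 = 50


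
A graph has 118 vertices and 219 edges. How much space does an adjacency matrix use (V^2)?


Adjacency matrix: V x V grid of entries
Space = V^2 = 118^2 = 118 * 118 = 13924


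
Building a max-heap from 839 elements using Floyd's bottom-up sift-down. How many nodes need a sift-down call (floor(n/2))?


In a heap of 839 elements (0-indexed array):
  Last element index: 838
  Parent of last element: floor((838 - 1) / 2) = 418
  Internal nodes: indices 0 to 418
  Count = floor(839/2) = 419


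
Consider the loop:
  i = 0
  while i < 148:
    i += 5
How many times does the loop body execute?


Starting at i = 0, each iteration adds 5.
Iterations until i >= 148:
  Iteration 1: i = 0 -> i = 5
  Iteration 2: i = 5 -> i = 10
  Iteration 3: i = 10 -> i = 15
  Iteration 4: i = 15 -> i = 20
  Iteration 5: i = 20 -> i = 25
  Iteration 6: i = 25 -> i = 30
  Iteration 7: i = 30 -> i = 35
  Iteration 8: i = 35 -> i = 40
  ... continuing ...
Total iterations = ceil(148/5) = 30


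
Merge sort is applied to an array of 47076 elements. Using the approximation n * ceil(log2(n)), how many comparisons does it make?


Merge sort divides the array into halves recursively.
Number of levels = ceil(log2(47076)) = 16
At each level, approximately n = 47076 comparisons are needed for merging.
Total comparisons ~ n * ceil(log2(n)) = 47076 * 16 = 753216


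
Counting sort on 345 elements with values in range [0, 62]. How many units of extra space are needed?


Output array size: 345 (to store sorted result)
Count array size: 63 (one slot per possible value, range 0 to 62)
Total extra space = 345 + 63 = 408


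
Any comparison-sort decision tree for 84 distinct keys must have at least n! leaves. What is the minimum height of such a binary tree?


A binary decision tree of height h has at most 2^h leaves and needs at least n! of them, so h >= ceil(log2(n!)).
84! is far too large to multiply out, so use Stirling's series:
  ln(n!) ~ n ln n - n + (1/2) ln(2 pi n) + 1/(12n)  (error below 1/(360 n^3), negligible here)
  ln(84) = 4.4308168
  n ln n = 84 * 4.4308168 = 372.1886
  (1/2) ln(2 pi * 84) = (1/2) ln(527.7876) = 3.1343
  1/(12*84) = 0.0010
  ln(84!) ~ 372.1886 - 84 + 3.1343 + 0.0010 = 291.3239
Convert to base 2: log2(84!) = 291.3239 / ln 2 = 291.3239 / 0.69314718 = 420.2915
ceil(420.2915) = 421


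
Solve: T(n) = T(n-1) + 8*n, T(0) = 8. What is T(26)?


Expanding the recurrence:
T(26) = T(25) + 8*26
       = T(24) + 8*25 + 8*26
       ...
       = T(0) + 8*(1 + 2 + ... + 26)
       = 8 + 8 * 26*27/2
       = 8 + 8 * 351
       = 8 + 2808 = 2816


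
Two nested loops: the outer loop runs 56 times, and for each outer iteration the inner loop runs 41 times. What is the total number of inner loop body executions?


Outer loop: 56 iterations
Inner loop: 41 iterations per outer iteration
Total = 56 * 41 = 2296


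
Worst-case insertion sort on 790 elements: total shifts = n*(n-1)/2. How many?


Sum of shifts = 1 + 2 + 3 + ... + 789
= 790 * 789 / 2
= 623310 / 2
= 311655


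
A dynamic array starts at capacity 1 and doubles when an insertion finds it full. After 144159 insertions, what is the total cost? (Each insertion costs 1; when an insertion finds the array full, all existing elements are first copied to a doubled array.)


Insertion cost: 144159 (one per element)
Resizes occur just before inserting elements 2, 3, 5, 9, ...
Elements copied at each resize: 1 + 2 + 4 + 8 + 16 + 32 + 64 + 128 + 256 + 512 + 1024 + 2048 + 4096 + 8192 + 16384 + 32768 + 65536 + 131072
Sum of copies = 262143 (geometric series: 2^k - 1)
Total = 144159 + 262143 = 406302


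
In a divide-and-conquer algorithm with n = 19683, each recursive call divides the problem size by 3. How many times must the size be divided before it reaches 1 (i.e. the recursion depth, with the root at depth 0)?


Number of divisions = log_3(19683)
Sizes: 19683 -> 6561 -> 2187 -> 729 -> 243 -> 81 -> 27 -> 9 -> 3 -> 1 (9 divisions)
Recursion depth = 9


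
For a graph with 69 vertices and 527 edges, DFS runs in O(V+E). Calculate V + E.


A full DFS traversal visits each vertex once and examines each edge once.
V = 69
E = 527
Sum = 69 + 527 = 596


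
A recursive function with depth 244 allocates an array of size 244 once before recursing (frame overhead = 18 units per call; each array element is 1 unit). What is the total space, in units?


Array allocation: 244 units (allocated once)
Stack frames: 244 deep * 18 per frame = 4392 units
Total = 244 + 4392 = 4636


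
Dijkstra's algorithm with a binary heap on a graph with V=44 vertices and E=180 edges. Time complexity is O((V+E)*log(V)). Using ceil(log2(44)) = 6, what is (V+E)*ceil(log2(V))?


Dijkstra with a binary heap: each vertex is extracted once, each edge may relax once.
Each heap operation costs O(log V).
V + E = 44 + 180 = 224
ceil(log2(44)) = 6 (since 2^5 = 32 < 44 <= 64 = 2^6)
Total heap work = (V+E) * ceil(log2(V)) = 224 * 6 = 1344


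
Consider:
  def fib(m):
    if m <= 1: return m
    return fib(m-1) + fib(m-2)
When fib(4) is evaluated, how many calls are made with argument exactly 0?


Let N(m) = number of times fib(m) is called while evaluating fib(4).
N(4) = 1 (the initial call).
N(3) = 1 (only fib(4) calls it).
For 1 <= m <= 2: fib(m) is called by fib(m+1) and fib(m+2), so
  N(m) = N(m+1) + N(m+2).
fib(0) is called only by fib(2), so N(0) = N(2).
Walk down from m=4:
  N(4)=1, N(3)=1, N(2)=2, N(1)=3, N(0)=N(2)=2
N(0) = 2


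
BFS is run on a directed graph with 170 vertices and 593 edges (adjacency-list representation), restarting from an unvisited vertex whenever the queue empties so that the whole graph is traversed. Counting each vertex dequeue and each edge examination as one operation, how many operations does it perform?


A full BFS traversal dequeues each vertex exactly once and examines each directed edge exactly once.
V = 170 (vertex processing cost)
E = 593 (edge examination cost)
Total operations proportional to V + E = 170 + 593 = 763


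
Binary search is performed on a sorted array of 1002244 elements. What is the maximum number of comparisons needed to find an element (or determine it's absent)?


Binary search halves the search space each comparison:
  Step 1: search space = 1002244 -> 501122
  Step 2: search space = 501122 -> 250561
  Step 3: search space = 250561 -> 125280
  Step 4: search space = 125280 -> 62640
  Step 5: search space = 62640 -> 31320
  Step 6: search space = 31320 -> 15660
  Step 7: search space = 15660 -> 7830
  Step 8: search space = 7830 -> 3915
  Step 9: search space = 3915 -> 1957
  Step 10: search space = 1957 -> 978
  Step 11: search space = 978 -> 489
  Step 12: search space = 489 -> 244
  Step 13: search space = 244 -> 122
  Step 14: search space = 122 -> 61
  Step 15: search space = 61 -> 30
  Step 16: search space = 30 -> 15
  Step 17: search space = 15 -> 7
  Step 18: search space = 7 -> 3
  Step 19: search space = 3 -> 1
  Step 20: search space = 1 (final check)
Maximum comparisons = floor(log2(1002244)) + 1 = 19 + 1 = 20


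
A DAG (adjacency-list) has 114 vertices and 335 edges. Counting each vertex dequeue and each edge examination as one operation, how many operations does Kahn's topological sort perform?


V = 114 (vertex processing)
E = 335 (edge processing)
V + E = 114 + 335 = 449


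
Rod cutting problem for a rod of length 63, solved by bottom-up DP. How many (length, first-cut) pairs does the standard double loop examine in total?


For each subproblem length i = 1..63, the inner loop considers i possible first cuts.
Total = 1 + 2 + ... + 63
= 63*(63+1)/2
= 63*64/2 = 2016


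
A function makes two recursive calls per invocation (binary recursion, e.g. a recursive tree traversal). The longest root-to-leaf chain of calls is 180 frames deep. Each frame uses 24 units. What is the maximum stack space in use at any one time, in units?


Binary recursion: the two calls run one after the other, so only one root-to-leaf chain of frames is on the stack at a time.
Maximum depth (longest chain) = 180 frames
Each frame = 24 units
Max stack space = 180 * 24 = 4320


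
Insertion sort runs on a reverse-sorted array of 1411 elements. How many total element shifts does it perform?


Sum of shifts = 1 + 2 + 3 + ... + 1410
= 1411 * 1410 / 2
= 1989510 / 2
= 994755


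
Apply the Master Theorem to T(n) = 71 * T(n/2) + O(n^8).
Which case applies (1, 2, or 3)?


The Master Theorem: T(n) = a*T(n/b) + O(n^c)
  a = 71, b = 2, c = 8
log_b(a) = log_2(71) ~ 6.15
Compare b^c with a: 2^8 = 256 > 71, so c > log_b(a).
Since c > log_b(a), Case 3 applies.
T(n) = O(n^8)
Master Theorem case = 3


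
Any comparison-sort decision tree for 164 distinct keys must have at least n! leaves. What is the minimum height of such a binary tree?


A binary decision tree of height h has at most 2^h leaves and needs at least n! of them, so h >= ceil(log2(n!)).
164! is far too large to multiply out, so use Stirling's series:
  ln(n!) ~ n ln n - n + (1/2) ln(2 pi n) + 1/(12n)  (error below 1/(360 n^3), negligible here)
  ln(164) = 5.0998664
  n ln n = 164 * 5.0998664 = 836.3781
  (1/2) ln(2 pi * 164) = (1/2) ln(1030.4424) = 3.4689
  1/(12*164) = 0.0005
  ln(164!) ~ 836.3781 - 164 + 3.4689 + 0.0005 = 675.8475
Convert to base 2: log2(164!) = 675.8475 / ln 2 = 675.8475 / 0.69314718 = 975.0418
ceil(975.0418) = 976


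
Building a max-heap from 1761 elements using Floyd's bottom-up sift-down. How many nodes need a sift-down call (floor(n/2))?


In a heap of 1761 elements (0-indexed array):
  Last element index: 1760
  Parent of last element: floor((1760 - 1) / 2) = 879
  Internal nodes: indices 0 to 879
  Count = floor(1761/2) = 880


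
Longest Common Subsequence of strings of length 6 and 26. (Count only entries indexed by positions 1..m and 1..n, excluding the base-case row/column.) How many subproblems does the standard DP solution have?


DP table indexed by positions in both strings.
First string: 6 positions
Second string: 26 positions
Total = 6 * 26 = 156


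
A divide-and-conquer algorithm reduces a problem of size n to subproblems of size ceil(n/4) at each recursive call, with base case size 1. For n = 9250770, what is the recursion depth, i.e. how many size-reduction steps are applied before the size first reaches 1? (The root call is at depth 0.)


Each step divides the size by 4 (rounding up); after k steps the size is ceil(n/4^k), which equals 1 exactly when 4^k >= n.
So the depth is the smallest k with 4^k >= 9250770, i.e. ceil(log_4(9250770)).
4^11 = 4194304 < 9250770 <= 16777216 = 4^12
Recursion depth = 12


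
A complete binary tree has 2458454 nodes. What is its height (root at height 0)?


In a complete binary tree, level k holds nodes 2^k .. 2^(k+1)-1 (1-indexed).
Height = floor(log2(n)) = floor(log2(2458454)) = 21
Check: 2^21 = 2097152 <= 2458454 < 4194304 = 2^22


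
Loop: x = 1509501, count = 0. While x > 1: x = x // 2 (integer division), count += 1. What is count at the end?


The variable x halves each step:
x = 1509501 -> 754750 -> 377375 -> 188687 -> 94343 -> 47171 -> 23585 -> 11792 -> 5896 -> 2948 -> 1474 -> 737 -> 368 -> 184 -> 92 -> 46 -> 23 -> 11 -> 5 -> 2 -> 1
Number of halvings = floor(log2(1509501)) = 20


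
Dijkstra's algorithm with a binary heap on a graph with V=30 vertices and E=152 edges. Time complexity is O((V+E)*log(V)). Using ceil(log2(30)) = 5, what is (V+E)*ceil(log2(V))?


Dijkstra with a binary heap: each vertex is extracted once, each edge may relax once.
Each heap operation costs O(log V).
V + E = 30 + 152 = 182
ceil(log2(30)) = 5 (since 2^4 = 16 < 30 <= 32 = 2^5)
Total heap work = (V+E) * ceil(log2(V)) = 182 * 5 = 910


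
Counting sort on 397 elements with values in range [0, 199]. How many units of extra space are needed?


Output array size: 397 (to store sorted result)
Count array size: 200 (one slot per possible value, range 0 to 199)
Total extra space = 397 + 200 = 597


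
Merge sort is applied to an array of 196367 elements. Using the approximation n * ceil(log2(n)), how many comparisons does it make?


Merge sort divides the array into halves recursively.
Number of levels = ceil(log2(196367)) = 18
At each level, approximately n = 196367 comparisons are needed for merging.
Total comparisons ~ n * ceil(log2(n)) = 196367 * 18 = 3534606


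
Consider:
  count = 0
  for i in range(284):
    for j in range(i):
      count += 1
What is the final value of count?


For each i, the inner loop runs i times:
  i=0: inner runs 0 times
  i=1: inner runs 1 time
  i=2: inner runs 2 times
  i=3: inner runs 3 times
  i=4: inner runs 4 times
  i=5: inner runs 5 times
  i=6: inner runs 6 times
  i=7: inner runs 7 times
  ...
Total = 0 + 1 + 2 + ... + 283 = 284*(284-1)/2 = 40186


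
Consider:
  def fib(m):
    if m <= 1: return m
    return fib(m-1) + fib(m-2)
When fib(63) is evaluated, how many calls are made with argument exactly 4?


Let N(m) = number of times fib(m) is called while evaluating fib(63).
N(63) = 1 (the initial call).
N(62) = 1 (only fib(63) calls it).
For 1 <= m <= 61: fib(m) is called by fib(m+1) and fib(m+2), so
  N(m) = N(m+1) + N(m+2).
fib(0) is called only by fib(2), so N(0) = N(2).
Walk down from m=63:
  N(63)=1, N(62)=1, N(61)=2, N(60)=3, N(59)=5, N(58)=8, N(57)=13, N(56)=21, N(55)=34, N(54)=55, N(53)=89, N(52)=144, N(51)=233, N(50)=377, N(49)=610, N(48)=987, N(47)=1597, N(46)=2584, N(45)=4181, N(44)=6765, N(43)=10946, N(42)=17711, N(41)=28657, N(40)=46368, N(39)=75025, N(38)=121393, N(37)=196418, N(36)=317811, N(35)=514229, N(34)=832040, N(33)=1346269, N(32)=2178309, N(31)=3524578, N(30)=5702887, N(29)=9227465, N(28)=14930352, N(27)=24157817, N(26)=39088169, N(25)=63245986, N(24)=102334155, N(23)=165580141, N(22)=267914296, N(21)=433494437, N(20)=701408733, N(19)=1134903170, N(18)=1836311903, N(17)=2971215073, N(16)=4807526976, N(15)=7778742049, N(14)=12586269025, N(13)=20365011074, N(12)=32951280099, N(11)=53316291173, N(10)=86267571272, N(9)=139583862445, N(8)=225851433717, N(7)=365435296162, N(6)=591286729879, N(5)=956722026041, N(4)=1548008755920
N(4) = 1548008755920


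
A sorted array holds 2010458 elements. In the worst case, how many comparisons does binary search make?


Halving sequence: 2010458 -> 1005229 -> 502614 -> 251307 -> 125653 -> 62826 -> 31413 -> 15706 -> 7853 -> 3926 -> 1963 -> 981 -> 490 -> 245 -> 122 -> 61 -> 30 -> 15 -> 7 -> 3 -> 1
Number of halvings = 20
Max comparisons = 20 + 1 = 21
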